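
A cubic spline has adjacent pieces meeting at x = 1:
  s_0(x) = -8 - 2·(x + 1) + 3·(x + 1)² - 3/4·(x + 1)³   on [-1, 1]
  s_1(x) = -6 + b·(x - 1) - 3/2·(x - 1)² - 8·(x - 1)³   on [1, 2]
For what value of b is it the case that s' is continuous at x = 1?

s_0'(x) = -2 + 6·(x + 1) - 9/4·(x + 1)², so s_0'(1) = 1. On the right, s_1'(1) = b, so b = 1.

1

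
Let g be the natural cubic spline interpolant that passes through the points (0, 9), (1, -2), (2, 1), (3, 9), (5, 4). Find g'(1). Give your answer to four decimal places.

Write m_i for g''(x_i). With h_i = 1, 1, 1, 2 and divided differences Δ_i = -11, 3, 8, -5/2, the continuity of g' gives the tridiagonal system
  1·m_0 + 4·m_1 + 1·m_2 = 6(Δ_1 - Δ_0) = 84
  1·m_1 + 4·m_2 + 1·m_3 = 6(Δ_2 - Δ_1) = 30
  1·m_2 + 6·m_3 + 2·m_4 = 6(Δ_3 - Δ_2) = -63
Natural end conditions: m_0 = m_4 = 0.
Hence m_0 = 0, m_1 = 1689/86, m_2 = 234/43, m_3 = -981/86, m_4 = 0.
On [1, 2], g'(x) = b_1 + 2c_1·(x - 1) + 3d_1·(x - 1)² with b_1 = Δ_1 - h_1(2m_1 + m_2)/6 = -383/86, c_1 = m_1/2 = 1689/172, d_1 = (m_2 - m_1)/(6h_1) = -407/172. So g'(1) = -383/86.

-4.4535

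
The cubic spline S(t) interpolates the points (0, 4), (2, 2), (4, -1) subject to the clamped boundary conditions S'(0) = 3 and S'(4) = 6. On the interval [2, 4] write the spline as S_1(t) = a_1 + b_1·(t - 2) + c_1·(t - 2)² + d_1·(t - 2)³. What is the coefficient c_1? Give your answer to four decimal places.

-1.1250

Write M_i for S''(x_i). With h_i = 2, 2 and divided differences Δ_i = -1, -3/2, the continuity of S' gives the tridiagonal system
  2·M_0 + 8·M_1 + 2·M_2 = 6(Δ_1 - Δ_0) = -3
Clamped end conditions give two more equations: 2h_0·M_0 + h_0·M_1 = 6(Δ_0 - S'(0)) = -24 and h_1·M_1 + 2h_1·M_2 = 6(S'(4) - Δ_1) = 45.
Solving the tridiagonal system: M_0 = -39/8, M_1 = -9/4, M_2 = 99/8.
On [2, 4], with S_1(t) = a_1 + b_1·(t - 2) + c_1·(t - 2)² + d_1·(t - 2)³: c_1 = M_1/2 = -9/8, d_1 = (M_2 - M_1)/(6h_1) = 39/32, b_1 = Δ_1 - h_1(2M_1 + M_2)/6 = -33/8.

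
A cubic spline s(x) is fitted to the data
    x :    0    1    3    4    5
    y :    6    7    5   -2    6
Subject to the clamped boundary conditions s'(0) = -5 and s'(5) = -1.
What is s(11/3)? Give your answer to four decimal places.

Let σ_i = s''(x_i). Step sizes h_i = 1, 2, 1, 1; slopes of the chords Δ_i = (y_(i+1) - y_i)/h_i = 1, -1, -7, 8.
  1·σ_0 + 6·σ_1 + 2·σ_2 = 6(Δ_1 - Δ_0) = -12
  2·σ_1 + 6·σ_2 + 1·σ_3 = 6(Δ_2 - Δ_1) = -36
  1·σ_2 + 4·σ_3 + 1·σ_4 = 6(Δ_3 - Δ_2) = 90
Clamped end conditions give two more equations: 2h_0·σ_0 + h_0·σ_1 = 6(Δ_0 - s'(0)) = 36 and h_3·σ_3 + 2h_3·σ_4 = 6(s'(5) - Δ_3) = -54.
Hence σ_0 = 595/32, σ_1 = -19/16, σ_2 = -751/64, σ_3 = 1177/32, σ_4 = -2905/64.
On [3, 4], s(x) = 5 - 295/32·(x - 3) - 751/128·(x - 3)² + 1035/128·(x - 3)³.
With (x - 3) = 2/3: s(11/3) = -391/288.

-1.3576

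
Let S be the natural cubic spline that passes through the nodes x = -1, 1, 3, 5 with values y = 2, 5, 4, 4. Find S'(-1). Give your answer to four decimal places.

Let M_i = S''(x_i). Step sizes h_i = 2, 2, 2; slopes of the chords Δ_i = (y_(i+1) - y_i)/h_i = 3/2, -1/2, 0.
  2·M_0 + 8·M_1 + 2·M_2 = 6(Δ_1 - Δ_0) = -12
  2·M_1 + 8·M_2 + 2·M_3 = 6(Δ_2 - Δ_1) = 3
Natural end conditions: M_0 = M_3 = 0.
Solving: M_0 = 0, M_1 = -17/10, M_2 = 4/5, M_3 = 0.
On [-1, 1], S'(x) = b_0 + 2c_0·(x + 1) + 3d_0·(x + 1)² with b_0 = Δ_0 - h_0(2M_0 + M_1)/6 = 31/15, c_0 = M_0/2 = 0, d_0 = (M_1 - M_0)/(6h_0) = -17/120. So S'(-1) = 31/15.

2.0667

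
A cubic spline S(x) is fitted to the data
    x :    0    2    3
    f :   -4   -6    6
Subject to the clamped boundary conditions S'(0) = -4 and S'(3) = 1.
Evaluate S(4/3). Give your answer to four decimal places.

-9.5802

With M_i denoting the second derivative at x_i, h_i = 2, 1, and Δ_i = (y_(i+1) − y_i)/h_i = -1, 12:
  2·M_0 + 6·M_1 + 1·M_2 = 6(Δ_1 - Δ_0) = 78
Clamped end conditions give two more equations: 2h_0·M_0 + h_0·M_1 = 6(Δ_0 - S'(0)) = 18 and h_1·M_1 + 2h_1·M_2 = 6(S'(3) - Δ_1) = -66.
Solving the tridiagonal system: M_0 = -41/6, M_1 = 68/3, M_2 = -133/3.
On [0, 2], S(x) = -4 - 4·x - 41/12·x² + 59/24·x³.
With x = 4/3: S(4/3) = -776/81.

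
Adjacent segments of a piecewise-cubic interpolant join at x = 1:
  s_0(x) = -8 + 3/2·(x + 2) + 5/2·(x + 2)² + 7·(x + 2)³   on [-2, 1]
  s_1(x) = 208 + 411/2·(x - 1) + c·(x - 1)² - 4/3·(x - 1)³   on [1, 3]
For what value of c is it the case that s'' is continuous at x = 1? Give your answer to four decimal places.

s_0''(x) = 5 + 42·(x + 2), so s_0''(1) = 131. On the right, s_1''(1) = 2c, so c = 131/2.

65.5000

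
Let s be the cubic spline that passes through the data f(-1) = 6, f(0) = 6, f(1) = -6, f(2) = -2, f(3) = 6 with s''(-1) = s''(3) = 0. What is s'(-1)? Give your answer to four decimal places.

4.2857

Put M_i = s'' at the i-th knot. Here h = (1, 1, 1, 1) and Δ = (0, -12, 4, 8), so the interior equations h_(i-1)·M_(i-1) + 2(h_(i-1)+h_i)·M_i + h_i·M_(i+1) = 6(Δ_i − Δ_(i-1)) read
  1·M_0 + 4·M_1 + 1·M_2 = 6(Δ_1 - Δ_0) = -72
  1·M_1 + 4·M_2 + 1·M_3 = 6(Δ_2 - Δ_1) = 96
  1·M_2 + 4·M_3 + 1·M_4 = 6(Δ_3 - Δ_2) = 24
Natural end conditions: M_0 = M_4 = 0.
Forward elimination and back-substitution give M_0 = 0, M_1 = -180/7, M_2 = 216/7, M_3 = -12/7, M_4 = 0.
On [-1, 0], s'(x) = b_0 + 2c_0·(x + 1) + 3d_0·(x + 1)² with b_0 = Δ_0 - h_0(2M_0 + M_1)/6 = 30/7, c_0 = M_0/2 = 0, d_0 = (M_1 - M_0)/(6h_0) = -30/7. So s'(-1) = 30/7.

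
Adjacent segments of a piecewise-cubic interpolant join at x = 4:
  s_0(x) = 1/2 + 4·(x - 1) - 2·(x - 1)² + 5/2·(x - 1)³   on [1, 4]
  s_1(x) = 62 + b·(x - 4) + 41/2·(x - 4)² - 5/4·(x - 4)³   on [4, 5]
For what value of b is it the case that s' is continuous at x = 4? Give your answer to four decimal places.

s_0'(x) = 4 - 4·(x - 1) + 15/2·(x - 1)², so s_0'(4) = 119/2. On the right, s_1'(4) = b, so b = 119/2.

59.5000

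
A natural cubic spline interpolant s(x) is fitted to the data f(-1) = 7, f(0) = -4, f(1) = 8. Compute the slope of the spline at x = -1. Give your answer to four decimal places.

-16.7500

With M_i denoting the second derivative at x_i, h_i = 1, 1, and Δ_i = (y_(i+1) − y_i)/h_i = -11, 12:
  1·M_0 + 4·M_1 + 1·M_2 = 6(Δ_1 - Δ_0) = 138
Natural end conditions: M_0 = M_2 = 0.
Solving: M_0 = 0, M_1 = 69/2, M_2 = 0.
On [-1, 0], s'(x) = b_0 + 2c_0·(x + 1) + 3d_0·(x + 1)² with b_0 = Δ_0 - h_0(2M_0 + M_1)/6 = -67/4, c_0 = M_0/2 = 0, d_0 = (M_1 - M_0)/(6h_0) = 23/4. So s'(-1) = -67/4.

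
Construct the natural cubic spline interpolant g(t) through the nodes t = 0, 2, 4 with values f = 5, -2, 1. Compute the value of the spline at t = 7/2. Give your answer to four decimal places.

-0.3359

Put M_i = g'' at the i-th knot. Here h = (2, 2) and Δ = (-7/2, 3/2), so the interior equations h_(i-1)·M_(i-1) + 2(h_(i-1)+h_i)·M_i + h_i·M_(i+1) = 6(Δ_i − Δ_(i-1)) read
  2·M_0 + 8·M_1 + 2·M_2 = 6(Δ_1 - Δ_0) = 30
Natural end conditions: M_0 = M_2 = 0.
Hence M_0 = 0, M_1 = 15/4, M_2 = 0.
On [2, 4], g(t) = -2 - 1·(t - 2) + 15/8·(t - 2)² - 5/16·(t - 2)³.
With (t - 2) = 3/2: g(7/2) = -43/128.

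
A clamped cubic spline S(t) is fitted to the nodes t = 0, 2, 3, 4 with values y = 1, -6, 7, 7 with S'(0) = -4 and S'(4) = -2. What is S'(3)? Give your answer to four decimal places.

7.9318

Write σ_i for S''(x_i). With h_i = 2, 1, 1 and divided differences Δ_i = -7/2, 13, 0, the continuity of S' gives the tridiagonal system
  2·σ_0 + 6·σ_1 + 1·σ_2 = 6(Δ_1 - Δ_0) = 99
  1·σ_1 + 4·σ_2 + 1·σ_3 = 6(Δ_2 - Δ_1) = -78
Clamped end conditions give two more equations: 2h_0·σ_0 + h_0·σ_1 = 6(Δ_0 - S'(0)) = 3 and h_2·σ_2 + 2h_2·σ_3 = 6(S'(4) - Δ_2) = -12.
Solving the tridiagonal system: σ_0 = -259/22, σ_1 = 551/22, σ_2 = -305/11, σ_3 = 173/22.
On [3, 4], S'(t) = b_2 + 2c_2·(t - 3) + 3d_2·(t - 3)² with b_2 = Δ_2 - h_2(2σ_2 + σ_3)/6 = 349/44, c_2 = σ_2/2 = -305/22, d_2 = (σ_3 - σ_2)/(6h_2) = 261/44. So S'(3) = 349/44.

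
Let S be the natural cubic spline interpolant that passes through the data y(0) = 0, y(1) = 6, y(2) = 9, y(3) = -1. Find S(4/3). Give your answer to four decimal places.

7.9432

Put m_i = S'' at the i-th knot. Here h = (1, 1, 1) and Δ = (6, 3, -10), so the interior equations h_(i-1)·m_(i-1) + 2(h_(i-1)+h_i)·m_i + h_i·m_(i+1) = 6(Δ_i − Δ_(i-1)) read
  1·m_0 + 4·m_1 + 1·m_2 = 6(Δ_1 - Δ_0) = -18
  1·m_1 + 4·m_2 + 1·m_3 = 6(Δ_2 - Δ_1) = -78
Natural end conditions: m_0 = m_3 = 0.
Forward elimination and back-substitution give m_0 = 0, m_1 = 2/5, m_2 = -98/5, m_3 = 0.
On [1, 2], S(t) = 6 + 92/15·(t - 1) + 1/5·(t - 1)² - 10/3·(t - 1)³.
With (t - 1) = 1/3: S(4/3) = 3217/405.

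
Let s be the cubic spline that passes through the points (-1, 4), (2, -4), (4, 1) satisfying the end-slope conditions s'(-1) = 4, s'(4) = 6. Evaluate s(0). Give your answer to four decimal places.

Put M_i = s'' at the i-th knot. Here h = (3, 2) and Δ = (-8/3, 5/2), so the interior equations h_(i-1)·M_(i-1) + 2(h_(i-1)+h_i)·M_i + h_i·M_(i+1) = 6(Δ_i − Δ_(i-1)) read
  3·M_0 + 10·M_1 + 2·M_2 = 6(Δ_1 - Δ_0) = 31
Clamped end conditions give two more equations: 2h_0·M_0 + h_0·M_1 = 6(Δ_0 - s'(-1)) = -40 and h_1·M_1 + 2h_1·M_2 = 6(s'(4) - Δ_1) = 21.
Solving the tridiagonal system: M_0 = -281/30, M_1 = 27/5, M_2 = 51/20.
On [-1, 2], s(t) = 4 + 4·(t + 1) - 281/60·(t + 1)² + 443/540·(t + 1)³.
With (t + 1) = 1: s(0) = 1117/270.

4.1370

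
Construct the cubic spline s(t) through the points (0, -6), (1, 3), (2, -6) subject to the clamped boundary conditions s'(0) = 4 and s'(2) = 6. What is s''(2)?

73

With σ_i denoting the second derivative at x_i, h_i = 1, 1, and Δ_i = (y_(i+1) − y_i)/h_i = 9, -9:
  1·σ_0 + 4·σ_1 + 1·σ_2 = 6(Δ_1 - Δ_0) = -108
Clamped end conditions give two more equations: 2h_0·σ_0 + h_0·σ_1 = 6(Δ_0 - s'(0)) = 30 and h_1·σ_1 + 2h_1·σ_2 = 6(s'(2) - Δ_1) = 90.
Solving the tridiagonal system: σ_0 = 43, σ_1 = -56, σ_2 = 73.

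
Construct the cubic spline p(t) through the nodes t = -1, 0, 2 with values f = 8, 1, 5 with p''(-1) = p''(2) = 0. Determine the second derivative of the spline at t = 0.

Put M_i = p'' at the i-th knot. Here h = (1, 2) and Δ = (-7, 2), so the interior equations h_(i-1)·M_(i-1) + 2(h_(i-1)+h_i)·M_i + h_i·M_(i+1) = 6(Δ_i − Δ_(i-1)) read
  1·M_0 + 6·M_1 + 2·M_2 = 6(Δ_1 - Δ_0) = 54
Natural end conditions: M_0 = M_2 = 0.
Solving the tridiagonal system: M_0 = 0, M_1 = 9, M_2 = 0.

9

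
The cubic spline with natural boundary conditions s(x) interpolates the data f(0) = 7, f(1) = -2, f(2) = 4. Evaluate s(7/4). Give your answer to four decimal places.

1.6211

Let M_i = s''(x_i). Step sizes h_i = 1, 1; slopes of the chords Δ_i = (y_(i+1) - y_i)/h_i = -9, 6.
  1·M_0 + 4·M_1 + 1·M_2 = 6(Δ_1 - Δ_0) = 90
Natural end conditions: M_0 = M_2 = 0.
Hence M_0 = 0, M_1 = 45/2, M_2 = 0.
On [1, 2], s(x) = -2 - 3/2·(x - 1) + 45/4·(x - 1)² - 15/4·(x - 1)³.
With (x - 1) = 3/4: s(7/4) = 415/256.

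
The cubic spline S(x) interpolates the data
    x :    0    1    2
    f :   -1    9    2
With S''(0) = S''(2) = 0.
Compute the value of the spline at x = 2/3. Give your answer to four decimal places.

Write M_i for S''(x_i). With h_i = 1, 1 and divided differences Δ_i = 10, -7, the continuity of S' gives the tridiagonal system
  1·M_0 + 4·M_1 + 1·M_2 = 6(Δ_1 - Δ_0) = -102
Natural end conditions: M_0 = M_2 = 0.
Solving: M_0 = 0, M_1 = -51/2, M_2 = 0.
On [0, 1], S(x) = -1 + 57/4·x + 0·x² - 17/4·x³.
With x = 2/3: S(2/3) = 391/54.

7.2407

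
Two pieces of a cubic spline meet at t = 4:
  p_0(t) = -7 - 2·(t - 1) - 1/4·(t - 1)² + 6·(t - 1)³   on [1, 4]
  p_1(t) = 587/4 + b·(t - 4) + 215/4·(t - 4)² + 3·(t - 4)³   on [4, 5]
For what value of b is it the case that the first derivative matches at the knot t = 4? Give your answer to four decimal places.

p_0'(t) = -2 - 1/2·(t - 1) + 18·(t - 1)², so p_0'(4) = 317/2. On the right, p_1'(4) = b, so b = 317/2.

158.5000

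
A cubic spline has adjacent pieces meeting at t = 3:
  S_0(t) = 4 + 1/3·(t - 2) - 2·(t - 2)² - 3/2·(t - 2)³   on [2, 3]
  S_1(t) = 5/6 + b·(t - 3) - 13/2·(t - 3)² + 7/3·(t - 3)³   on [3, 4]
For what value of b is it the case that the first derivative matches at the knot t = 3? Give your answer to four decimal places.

-8.1667

S_0'(t) = 1/3 - 4·(t - 2) - 9/2·(t - 2)², so S_0'(3) = -49/6. On the right, S_1'(3) = b, so b = -49/6.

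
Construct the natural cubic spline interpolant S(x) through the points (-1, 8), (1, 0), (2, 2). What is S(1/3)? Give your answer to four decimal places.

1.1852

Let M_i = S''(x_i). Step sizes h_i = 2, 1; slopes of the chords Δ_i = (y_(i+1) - y_i)/h_i = -4, 2.
  2·M_0 + 6·M_1 + 1·M_2 = 6(Δ_1 - Δ_0) = 36
Natural end conditions: M_0 = M_2 = 0.
Solving: M_0 = 0, M_1 = 6, M_2 = 0.
On [-1, 1], S(x) = 8 - 6·(x + 1) + 0·(x + 1)² + 1/2·(x + 1)³.
With (x + 1) = 4/3: S(1/3) = 32/27.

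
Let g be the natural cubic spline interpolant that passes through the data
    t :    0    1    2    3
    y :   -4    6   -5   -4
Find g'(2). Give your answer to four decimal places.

-8.2000

Write m_i for g''(x_i). With h_i = 1, 1, 1 and divided differences Δ_i = 10, -11, 1, the continuity of g' gives the tridiagonal system
  1·m_0 + 4·m_1 + 1·m_2 = 6(Δ_1 - Δ_0) = -126
  1·m_1 + 4·m_2 + 1·m_3 = 6(Δ_2 - Δ_1) = 72
Natural end conditions: m_0 = m_3 = 0.
Forward elimination and back-substitution give m_0 = 0, m_1 = -192/5, m_2 = 138/5, m_3 = 0.
On [2, 3], g'(t) = b_2 + 2c_2·(t - 2) + 3d_2·(t - 2)² with b_2 = Δ_2 - h_2(2m_2 + m_3)/6 = -41/5, c_2 = m_2/2 = 69/5, d_2 = (m_3 - m_2)/(6h_2) = -23/5. So g'(2) = -41/5.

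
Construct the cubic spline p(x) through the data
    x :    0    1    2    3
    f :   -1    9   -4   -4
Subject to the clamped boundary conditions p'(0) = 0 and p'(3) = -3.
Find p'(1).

Put m_i = p'' at the i-th knot. Here h = (1, 1, 1) and Δ = (10, -13, 0), so the interior equations h_(i-1)·m_(i-1) + 2(h_(i-1)+h_i)·m_i + h_i·m_(i+1) = 6(Δ_i − Δ_(i-1)) read
  1·m_0 + 4·m_1 + 1·m_2 = 6(Δ_1 - Δ_0) = -138
  1·m_1 + 4·m_2 + 1·m_3 = 6(Δ_2 - Δ_1) = 78
Clamped end conditions give two more equations: 2h_0·m_0 + h_0·m_1 = 6(Δ_0 - p'(0)) = 60 and h_2·m_2 + 2h_2·m_3 = 6(p'(3) - Δ_2) = -18.
Forward elimination and back-substitution give m_0 = 60, m_1 = -60, m_2 = 42, m_3 = -30.
On [1, 2], p'(x) = b_1 + 2c_1·(x - 1) + 3d_1·(x - 1)² with b_1 = Δ_1 - h_1(2m_1 + m_2)/6 = 0, c_1 = m_1/2 = -30, d_1 = (m_2 - m_1)/(6h_1) = 17. So p'(1) = 0.

0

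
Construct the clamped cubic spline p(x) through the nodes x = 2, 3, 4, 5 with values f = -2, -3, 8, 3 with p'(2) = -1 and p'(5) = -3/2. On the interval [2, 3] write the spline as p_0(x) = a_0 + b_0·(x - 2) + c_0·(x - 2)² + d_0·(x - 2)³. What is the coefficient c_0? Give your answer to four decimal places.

With m_i denoting the second derivative at x_i, h_i = 1, 1, 1, and Δ_i = (y_(i+1) − y_i)/h_i = -1, 11, -5:
  1·m_0 + 4·m_1 + 1·m_2 = 6(Δ_1 - Δ_0) = 72
  1·m_1 + 4·m_2 + 1·m_3 = 6(Δ_2 - Δ_1) = -96
Clamped end conditions give two more equations: 2h_0·m_0 + h_0·m_1 = 6(Δ_0 - p'(2)) = 0 and h_2·m_2 + 2h_2·m_3 = 6(p'(5) - Δ_2) = 21.
Solving the tridiagonal system: m_0 = -239/15, m_1 = 478/15, m_2 = -593/15, m_3 = 454/15.
On [2, 3], with p_0(x) = a_0 + b_0·(x - 2) + c_0·(x - 2)² + d_0·(x - 2)³: c_0 = m_0/2 = -239/30, d_0 = (m_1 - m_0)/(6h_0) = 239/30, b_0 = Δ_0 - h_0(2m_0 + m_1)/6 = -1.

-7.9667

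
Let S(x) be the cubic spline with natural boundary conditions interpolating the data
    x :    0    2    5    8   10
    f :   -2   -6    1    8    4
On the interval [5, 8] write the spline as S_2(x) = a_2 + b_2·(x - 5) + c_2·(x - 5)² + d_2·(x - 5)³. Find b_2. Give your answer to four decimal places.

3.6333

With σ_i denoting the second derivative at x_i, h_i = 2, 3, 3, 2, and Δ_i = (y_(i+1) − y_i)/h_i = -2, 7/3, 7/3, -2:
  2·σ_0 + 10·σ_1 + 3·σ_2 = 6(Δ_1 - Δ_0) = 26
  3·σ_1 + 12·σ_2 + 3·σ_3 = 6(Δ_2 - Δ_1) = 0
  3·σ_2 + 10·σ_3 + 2·σ_4 = 6(Δ_3 - Δ_2) = -26
Natural end conditions: σ_0 = σ_4 = 0.
Solving the tridiagonal system: σ_0 = 0, σ_1 = 13/5, σ_2 = 0, σ_3 = -13/5, σ_4 = 0.
On [5, 8], with S_2(x) = a_2 + b_2·(x - 5) + c_2·(x - 5)² + d_2·(x - 5)³: c_2 = σ_2/2 = 0, d_2 = (σ_3 - σ_2)/(6h_2) = -13/90, b_2 = Δ_2 - h_2(2σ_2 + σ_3)/6 = 109/30.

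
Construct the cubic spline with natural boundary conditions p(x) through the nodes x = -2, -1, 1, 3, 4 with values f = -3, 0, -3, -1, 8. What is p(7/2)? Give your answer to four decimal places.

With m_i denoting the second derivative at x_i, h_i = 1, 2, 2, 1, and Δ_i = (y_(i+1) − y_i)/h_i = 3, -3/2, 1, 9:
  1·m_0 + 6·m_1 + 2·m_2 = 6(Δ_1 - Δ_0) = -27
  2·m_1 + 8·m_2 + 2·m_3 = 6(Δ_2 - Δ_1) = 15
  2·m_2 + 6·m_3 + 1·m_4 = 6(Δ_3 - Δ_2) = 48
Natural end conditions: m_0 = m_4 = 0.
Hence m_0 = 0, m_1 = -49/10, m_2 = 6/5, m_3 = 38/5, m_4 = 0.
On [3, 4], p(x) = -1 + 97/15·(x - 3) + 19/5·(x - 3)² - 19/15·(x - 3)³.
With (x - 3) = 1/2: p(7/2) = 121/40.

3.0250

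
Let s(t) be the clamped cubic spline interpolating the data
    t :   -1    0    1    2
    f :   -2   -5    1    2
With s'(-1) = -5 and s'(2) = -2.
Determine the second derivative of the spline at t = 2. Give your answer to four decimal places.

Put M_i = s'' at the i-th knot. Here h = (1, 1, 1) and Δ = (-3, 6, 1), so the interior equations h_(i-1)·M_(i-1) + 2(h_(i-1)+h_i)·M_i + h_i·M_(i+1) = 6(Δ_i − Δ_(i-1)) read
  1·M_0 + 4·M_1 + 1·M_2 = 6(Δ_1 - Δ_0) = 54
  1·M_1 + 4·M_2 + 1·M_3 = 6(Δ_2 - Δ_1) = -30
Clamped end conditions give two more equations: 2h_0·M_0 + h_0·M_1 = 6(Δ_0 - s'(-1)) = 12 and h_2·M_2 + 2h_2·M_3 = 6(s'(2) - Δ_2) = -18.
Solving: M_0 = -12/5, M_1 = 84/5, M_2 = -54/5, M_3 = -18/5.

-3.6000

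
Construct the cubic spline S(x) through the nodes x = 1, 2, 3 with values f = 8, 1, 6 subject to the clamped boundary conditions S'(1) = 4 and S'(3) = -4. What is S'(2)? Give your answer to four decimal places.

Put σ_i = S'' at the i-th knot. Here h = (1, 1) and Δ = (-7, 5), so the interior equations h_(i-1)·σ_(i-1) + 2(h_(i-1)+h_i)·σ_i + h_i·σ_(i+1) = 6(Δ_i − Δ_(i-1)) read
  1·σ_0 + 4·σ_1 + 1·σ_2 = 6(Δ_1 - Δ_0) = 72
Clamped end conditions give two more equations: 2h_0·σ_0 + h_0·σ_1 = 6(Δ_0 - S'(1)) = -66 and h_1·σ_1 + 2h_1·σ_2 = 6(S'(3) - Δ_1) = -54.
Hence σ_0 = -55, σ_1 = 44, σ_2 = -49.
On [2, 3], S'(x) = b_1 + 2c_1·(x - 2) + 3d_1·(x - 2)² with b_1 = Δ_1 - h_1(2σ_1 + σ_2)/6 = -3/2, c_1 = σ_1/2 = 22, d_1 = (σ_2 - σ_1)/(6h_1) = -31/2. So S'(2) = -3/2.

-1.5000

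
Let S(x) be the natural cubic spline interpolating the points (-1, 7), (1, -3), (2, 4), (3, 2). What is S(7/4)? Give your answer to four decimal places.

Put m_i = S'' at the i-th knot. Here h = (2, 1, 1) and Δ = (-5, 7, -2), so the interior equations h_(i-1)·m_(i-1) + 2(h_(i-1)+h_i)·m_i + h_i·m_(i+1) = 6(Δ_i − Δ_(i-1)) read
  2·m_0 + 6·m_1 + 1·m_2 = 6(Δ_1 - Δ_0) = 72
  1·m_1 + 4·m_2 + 1·m_3 = 6(Δ_2 - Δ_1) = -54
Natural end conditions: m_0 = m_3 = 0.
Hence m_0 = 0, m_1 = 342/23, m_2 = -396/23, m_3 = 0.
On [1, 2], S(x) = -3 + 113/23·(x - 1) + 171/23·(x - 1)² - 123/23·(x - 1)³.
With (x - 1) = 3/4: S(7/4) = 3843/1472.

2.6107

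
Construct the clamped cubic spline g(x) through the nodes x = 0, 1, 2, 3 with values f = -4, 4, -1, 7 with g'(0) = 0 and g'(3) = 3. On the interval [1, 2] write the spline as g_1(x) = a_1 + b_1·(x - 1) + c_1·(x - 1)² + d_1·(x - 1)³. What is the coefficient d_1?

Put M_i = g'' at the i-th knot. Here h = (1, 1, 1) and Δ = (8, -5, 8), so the interior equations h_(i-1)·M_(i-1) + 2(h_(i-1)+h_i)·M_i + h_i·M_(i+1) = 6(Δ_i − Δ_(i-1)) read
  1·M_0 + 4·M_1 + 1·M_2 = 6(Δ_1 - Δ_0) = -78
  1·M_1 + 4·M_2 + 1·M_3 = 6(Δ_2 - Δ_1) = 78
Clamped end conditions give two more equations: 2h_0·M_0 + h_0·M_1 = 6(Δ_0 - g'(0)) = 48 and h_2·M_2 + 2h_2·M_3 = 6(g'(3) - Δ_2) = -30.
Forward elimination and back-substitution give M_0 = 44, M_1 = -40, M_2 = 38, M_3 = -34.
On [1, 2], with g_1(x) = a_1 + b_1·(x - 1) + c_1·(x - 1)² + d_1·(x - 1)³: c_1 = M_1/2 = -20, d_1 = (M_2 - M_1)/(6h_1) = 13, b_1 = Δ_1 - h_1(2M_1 + M_2)/6 = 2.

13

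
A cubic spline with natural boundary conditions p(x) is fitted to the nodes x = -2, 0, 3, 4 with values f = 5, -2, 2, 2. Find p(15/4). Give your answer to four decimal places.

2.0919

Let M_i = p''(x_i). Step sizes h_i = 2, 3, 1; slopes of the chords Δ_i = (y_(i+1) - y_i)/h_i = -7/2, 4/3, 0.
  2·M_0 + 10·M_1 + 3·M_2 = 6(Δ_1 - Δ_0) = 29
  3·M_1 + 8·M_2 + 1·M_3 = 6(Δ_2 - Δ_1) = -8
Natural end conditions: M_0 = M_3 = 0.
Forward elimination and back-substitution give M_0 = 0, M_1 = 256/71, M_2 = -167/71, M_3 = 0.
On [3, 4], p(x) = 2 + 167/213·(x - 3) - 167/142·(x - 3)² + 167/426·(x - 3)³.
With (x - 3) = 3/4: p(15/4) = 19011/9088.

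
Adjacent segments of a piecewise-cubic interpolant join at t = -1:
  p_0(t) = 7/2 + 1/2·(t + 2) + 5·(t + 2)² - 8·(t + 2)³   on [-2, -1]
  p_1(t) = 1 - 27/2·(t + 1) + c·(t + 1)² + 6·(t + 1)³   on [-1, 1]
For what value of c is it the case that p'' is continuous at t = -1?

-19

p_0''(t) = 10 - 48·(t + 2), so p_0''(-1) = -38. On the right, p_1''(-1) = 2c, so c = -19.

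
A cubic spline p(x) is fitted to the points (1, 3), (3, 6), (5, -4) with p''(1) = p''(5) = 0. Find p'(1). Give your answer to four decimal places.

3.1250

Put m_i = p'' at the i-th knot. Here h = (2, 2) and Δ = (3/2, -5), so the interior equations h_(i-1)·m_(i-1) + 2(h_(i-1)+h_i)·m_i + h_i·m_(i+1) = 6(Δ_i − Δ_(i-1)) read
  2·m_0 + 8·m_1 + 2·m_2 = 6(Δ_1 - Δ_0) = -39
Natural end conditions: m_0 = m_2 = 0.
Hence m_0 = 0, m_1 = -39/8, m_2 = 0.
On [1, 3], p'(x) = b_0 + 2c_0·(x - 1) + 3d_0·(x - 1)² with b_0 = Δ_0 - h_0(2m_0 + m_1)/6 = 25/8, c_0 = m_0/2 = 0, d_0 = (m_1 - m_0)/(6h_0) = -13/32. So p'(1) = 25/8.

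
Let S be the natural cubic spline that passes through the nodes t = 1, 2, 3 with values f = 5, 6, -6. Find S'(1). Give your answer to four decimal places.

With M_i denoting the second derivative at x_i, h_i = 1, 1, and Δ_i = (y_(i+1) − y_i)/h_i = 1, -12:
  1·M_0 + 4·M_1 + 1·M_2 = 6(Δ_1 - Δ_0) = -78
Natural end conditions: M_0 = M_2 = 0.
Hence M_0 = 0, M_1 = -39/2, M_2 = 0.
On [1, 2], S'(t) = b_0 + 2c_0·(t - 1) + 3d_0·(t - 1)² with b_0 = Δ_0 - h_0(2M_0 + M_1)/6 = 17/4, c_0 = M_0/2 = 0, d_0 = (M_1 - M_0)/(6h_0) = -13/4. So S'(1) = 17/4.

4.2500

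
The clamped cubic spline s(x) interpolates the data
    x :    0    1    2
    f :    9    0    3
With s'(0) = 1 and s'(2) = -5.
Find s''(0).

-51

Write σ_i for s''(x_i). With h_i = 1, 1 and divided differences Δ_i = -9, 3, the continuity of s' gives the tridiagonal system
  1·σ_0 + 4·σ_1 + 1·σ_2 = 6(Δ_1 - Δ_0) = 72
Clamped end conditions give two more equations: 2h_0·σ_0 + h_0·σ_1 = 6(Δ_0 - s'(0)) = -60 and h_1·σ_1 + 2h_1·σ_2 = 6(s'(2) - Δ_1) = -48.
Hence σ_0 = -51, σ_1 = 42, σ_2 = -45.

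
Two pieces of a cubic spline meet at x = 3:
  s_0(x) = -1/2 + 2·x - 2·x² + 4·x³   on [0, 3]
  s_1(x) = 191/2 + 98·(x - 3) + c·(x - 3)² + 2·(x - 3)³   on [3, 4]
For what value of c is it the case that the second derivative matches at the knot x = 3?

s_0''(x) = -4 + 24·x, so s_0''(3) = 68. On the right, s_1''(3) = 2c, so c = 34.

34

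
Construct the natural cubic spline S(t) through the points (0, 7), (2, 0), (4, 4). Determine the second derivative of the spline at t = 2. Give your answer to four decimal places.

4.1250

Write M_i for S''(x_i). With h_i = 2, 2 and divided differences Δ_i = -7/2, 2, the continuity of S' gives the tridiagonal system
  2·M_0 + 8·M_1 + 2·M_2 = 6(Δ_1 - Δ_0) = 33
Natural end conditions: M_0 = M_2 = 0.
Solving: M_0 = 0, M_1 = 33/8, M_2 = 0.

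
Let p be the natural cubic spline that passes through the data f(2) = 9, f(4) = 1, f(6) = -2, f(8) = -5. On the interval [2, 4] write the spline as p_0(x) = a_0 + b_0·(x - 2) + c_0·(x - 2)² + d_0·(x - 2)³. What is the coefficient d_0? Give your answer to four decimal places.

Put M_i = p'' at the i-th knot. Here h = (2, 2, 2) and Δ = (-4, -3/2, -3/2), so the interior equations h_(i-1)·M_(i-1) + 2(h_(i-1)+h_i)·M_i + h_i·M_(i+1) = 6(Δ_i − Δ_(i-1)) read
  2·M_0 + 8·M_1 + 2·M_2 = 6(Δ_1 - Δ_0) = 15
  2·M_1 + 8·M_2 + 2·M_3 = 6(Δ_2 - Δ_1) = 0
Natural end conditions: M_0 = M_3 = 0.
Hence M_0 = 0, M_1 = 2, M_2 = -1/2, M_3 = 0.
On [2, 4], with p_0(x) = a_0 + b_0·(x - 2) + c_0·(x - 2)² + d_0·(x - 2)³: c_0 = M_0/2 = 0, d_0 = (M_1 - M_0)/(6h_0) = 1/6, b_0 = Δ_0 - h_0(2M_0 + M_1)/6 = -14/3.

0.1667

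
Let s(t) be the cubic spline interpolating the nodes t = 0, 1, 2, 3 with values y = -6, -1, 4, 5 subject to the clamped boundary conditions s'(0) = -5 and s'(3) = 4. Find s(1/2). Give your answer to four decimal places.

-5.1750

With σ_i denoting the second derivative at x_i, h_i = 1, 1, 1, and Δ_i = (y_(i+1) − y_i)/h_i = 5, 5, 1:
  1·σ_0 + 4·σ_1 + 1·σ_2 = 6(Δ_1 - Δ_0) = 0
  1·σ_1 + 4·σ_2 + 1·σ_3 = 6(Δ_2 - Δ_1) = -24
Clamped end conditions give two more equations: 2h_0·σ_0 + h_0·σ_1 = 6(Δ_0 - s'(0)) = 60 and h_2·σ_2 + 2h_2·σ_3 = 6(s'(3) - Δ_2) = 18.
Hence σ_0 = 166/5, σ_1 = -32/5, σ_2 = -38/5, σ_3 = 64/5.
On [0, 1], s(t) = -6 - 5·t + 83/5·t² - 33/5·t³.
With t = 1/2: s(1/2) = -207/40.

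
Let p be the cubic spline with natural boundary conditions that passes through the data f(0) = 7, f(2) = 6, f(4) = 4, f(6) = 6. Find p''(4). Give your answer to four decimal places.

1.7000

Let σ_i = p''(x_i). Step sizes h_i = 2, 2, 2; slopes of the chords Δ_i = (y_(i+1) - y_i)/h_i = -1/2, -1, 1.
  2·σ_0 + 8·σ_1 + 2·σ_2 = 6(Δ_1 - Δ_0) = -3
  2·σ_1 + 8·σ_2 + 2·σ_3 = 6(Δ_2 - Δ_1) = 12
Natural end conditions: σ_0 = σ_3 = 0.
Solving the tridiagonal system: σ_0 = 0, σ_1 = -4/5, σ_2 = 17/10, σ_3 = 0.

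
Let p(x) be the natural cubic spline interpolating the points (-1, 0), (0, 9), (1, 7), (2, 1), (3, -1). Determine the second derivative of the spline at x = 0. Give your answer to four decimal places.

-15.5357

Let M_i = p''(x_i). Step sizes h_i = 1, 1, 1, 1; slopes of the chords Δ_i = (y_(i+1) - y_i)/h_i = 9, -2, -6, -2.
  1·M_0 + 4·M_1 + 1·M_2 = 6(Δ_1 - Δ_0) = -66
  1·M_1 + 4·M_2 + 1·M_3 = 6(Δ_2 - Δ_1) = -24
  1·M_2 + 4·M_3 + 1·M_4 = 6(Δ_3 - Δ_2) = 24
Natural end conditions: M_0 = M_4 = 0.
Solving the tridiagonal system: M_0 = 0, M_1 = -435/28, M_2 = -27/7, M_3 = 195/28, M_4 = 0.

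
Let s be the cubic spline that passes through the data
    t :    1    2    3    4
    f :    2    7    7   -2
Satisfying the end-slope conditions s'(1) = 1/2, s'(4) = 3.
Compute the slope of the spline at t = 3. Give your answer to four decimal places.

Put m_i = s'' at the i-th knot. Here h = (1, 1, 1) and Δ = (5, 0, -9), so the interior equations h_(i-1)·m_(i-1) + 2(h_(i-1)+h_i)·m_i + h_i·m_(i+1) = 6(Δ_i − Δ_(i-1)) read
  1·m_0 + 4·m_1 + 1·m_2 = 6(Δ_1 - Δ_0) = -30
  1·m_1 + 4·m_2 + 1·m_3 = 6(Δ_2 - Δ_1) = -54
Clamped end conditions give two more equations: 2h_0·m_0 + h_0·m_1 = 6(Δ_0 - s'(1)) = 27 and h_2·m_2 + 2h_2·m_3 = 6(s'(4) - Δ_2) = 72.
Hence m_0 = 244/15, m_1 = -83/15, m_2 = -362/15, m_3 = 721/15.
On [3, 4], s'(t) = b_2 + 2c_2·(t - 3) + 3d_2·(t - 3)² with b_2 = Δ_2 - h_2(2m_2 + m_3)/6 = -269/30, c_2 = m_2/2 = -181/15, d_2 = (m_3 - m_2)/(6h_2) = 361/30. So s'(3) = -269/30.

-8.9667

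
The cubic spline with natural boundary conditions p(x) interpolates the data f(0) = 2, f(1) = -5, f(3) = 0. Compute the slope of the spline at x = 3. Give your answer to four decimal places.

5.6667

Write M_i for p''(x_i). With h_i = 1, 2 and divided differences Δ_i = -7, 5/2, the continuity of p' gives the tridiagonal system
  1·M_0 + 6·M_1 + 2·M_2 = 6(Δ_1 - Δ_0) = 57
Natural end conditions: M_0 = M_2 = 0.
Forward elimination and back-substitution give M_0 = 0, M_1 = 19/2, M_2 = 0.
On [1, 3], p'(x) = b_1 + 2c_1·(x - 1) + 3d_1·(x - 1)² with b_1 = Δ_1 - h_1(2M_1 + M_2)/6 = -23/6, c_1 = M_1/2 = 19/4, d_1 = (M_2 - M_1)/(6h_1) = -19/24. So p'(3) = 17/3.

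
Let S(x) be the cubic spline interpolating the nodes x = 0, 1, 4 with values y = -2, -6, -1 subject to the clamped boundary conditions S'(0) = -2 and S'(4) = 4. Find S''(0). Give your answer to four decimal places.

-8.7500

With M_i denoting the second derivative at x_i, h_i = 1, 3, and Δ_i = (y_(i+1) − y_i)/h_i = -4, 5/3:
  1·M_0 + 8·M_1 + 3·M_2 = 6(Δ_1 - Δ_0) = 34
Clamped end conditions give two more equations: 2h_0·M_0 + h_0·M_1 = 6(Δ_0 - S'(0)) = -12 and h_1·M_1 + 2h_1·M_2 = 6(S'(4) - Δ_1) = 14.
Forward elimination and back-substitution give M_0 = -35/4, M_1 = 11/2, M_2 = -5/12.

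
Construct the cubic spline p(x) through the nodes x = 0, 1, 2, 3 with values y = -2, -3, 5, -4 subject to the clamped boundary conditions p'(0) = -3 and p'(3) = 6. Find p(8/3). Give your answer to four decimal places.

Write M_i for p''(x_i). With h_i = 1, 1, 1 and divided differences Δ_i = -1, 8, -9, the continuity of p' gives the tridiagonal system
  1·M_0 + 4·M_1 + 1·M_2 = 6(Δ_1 - Δ_0) = 54
  1·M_1 + 4·M_2 + 1·M_3 = 6(Δ_2 - Δ_1) = -102
Clamped end conditions give two more equations: 2h_0·M_0 + h_0·M_1 = 6(Δ_0 - p'(0)) = 12 and h_2·M_2 + 2h_2·M_3 = 6(p'(3) - Δ_2) = 90.
Solving: M_0 = -8, M_1 = 28, M_2 = -50, M_3 = 70.
On [2, 3], p(x) = 5 - 4·(x - 2) - 25·(x - 2)² + 20·(x - 2)³.
With (x - 2) = 2/3: p(8/3) = -77/27.

-2.8519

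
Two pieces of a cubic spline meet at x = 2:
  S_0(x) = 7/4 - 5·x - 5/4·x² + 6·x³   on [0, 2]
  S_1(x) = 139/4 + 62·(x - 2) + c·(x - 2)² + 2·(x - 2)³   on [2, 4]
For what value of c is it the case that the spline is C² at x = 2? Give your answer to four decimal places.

34.7500

S_0''(x) = -5/2 + 36·x, so S_0''(2) = 139/2. On the right, S_1''(2) = 2c, so c = 139/4.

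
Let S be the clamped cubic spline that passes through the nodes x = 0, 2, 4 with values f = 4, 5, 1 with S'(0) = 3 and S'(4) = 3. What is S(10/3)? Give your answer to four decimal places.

0.7593

Write M_i for S''(x_i). With h_i = 2, 2 and divided differences Δ_i = 1/2, -2, the continuity of S' gives the tridiagonal system
  2·M_0 + 8·M_1 + 2·M_2 = 6(Δ_1 - Δ_0) = -15
Clamped end conditions give two more equations: 2h_0·M_0 + h_0·M_1 = 6(Δ_0 - S'(0)) = -15 and h_1·M_1 + 2h_1·M_2 = 6(S'(4) - Δ_1) = 30.
Solving the tridiagonal system: M_0 = -15/8, M_1 = -15/4, M_2 = 75/8.
On [2, 4], S(x) = 5 - 21/8·(x - 2) - 15/8·(x - 2)² + 35/32·(x - 2)³.
With (x - 2) = 4/3: S(10/3) = 41/54.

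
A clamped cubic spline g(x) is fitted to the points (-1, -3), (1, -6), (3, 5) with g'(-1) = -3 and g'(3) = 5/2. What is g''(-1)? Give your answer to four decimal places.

-1.6250

Let m_i = g''(x_i). Step sizes h_i = 2, 2; slopes of the chords Δ_i = (y_(i+1) - y_i)/h_i = -3/2, 11/2.
  2·m_0 + 8·m_1 + 2·m_2 = 6(Δ_1 - Δ_0) = 42
Clamped end conditions give two more equations: 2h_0·m_0 + h_0·m_1 = 6(Δ_0 - g'(-1)) = 9 and h_1·m_1 + 2h_1·m_2 = 6(g'(3) - Δ_1) = -18.
Hence m_0 = -13/8, m_1 = 31/4, m_2 = -67/8.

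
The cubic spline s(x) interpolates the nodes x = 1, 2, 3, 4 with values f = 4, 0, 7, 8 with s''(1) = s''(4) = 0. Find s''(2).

Let M_i = s''(x_i). Step sizes h_i = 1, 1, 1; slopes of the chords Δ_i = (y_(i+1) - y_i)/h_i = -4, 7, 1.
  1·M_0 + 4·M_1 + 1·M_2 = 6(Δ_1 - Δ_0) = 66
  1·M_1 + 4·M_2 + 1·M_3 = 6(Δ_2 - Δ_1) = -36
Natural end conditions: M_0 = M_3 = 0.
Solving the tridiagonal system: M_0 = 0, M_1 = 20, M_2 = -14, M_3 = 0.

20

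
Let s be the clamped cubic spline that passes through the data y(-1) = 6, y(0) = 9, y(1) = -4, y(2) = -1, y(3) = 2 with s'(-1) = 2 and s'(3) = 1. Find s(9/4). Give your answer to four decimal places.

Put m_i = s'' at the i-th knot. Here h = (1, 1, 1, 1) and Δ = (3, -13, 3, 3), so the interior equations h_(i-1)·m_(i-1) + 2(h_(i-1)+h_i)·m_i + h_i·m_(i+1) = 6(Δ_i − Δ_(i-1)) read
  1·m_0 + 4·m_1 + 1·m_2 = 6(Δ_1 - Δ_0) = -96
  1·m_1 + 4·m_2 + 1·m_3 = 6(Δ_2 - Δ_1) = 96
  1·m_2 + 4·m_3 + 1·m_4 = 6(Δ_3 - Δ_2) = 0
Clamped end conditions give two more equations: 2h_0·m_0 + h_0·m_1 = 6(Δ_0 - s'(-1)) = 6 and h_3·m_3 + 2h_3·m_4 = 6(s'(3) - Δ_3) = -12.
Forward elimination and back-substitution give m_0 = 89/4, m_1 = -77/2, m_2 = 143/4, m_3 = -17/2, m_4 = -7/4.
On [2, 3], s(x) = -1 + 49/8·(x - 2) - 17/4·(x - 2)² + 9/8·(x - 2)³.
With (x - 2) = 1/4: s(9/4) = 145/512.

0.2832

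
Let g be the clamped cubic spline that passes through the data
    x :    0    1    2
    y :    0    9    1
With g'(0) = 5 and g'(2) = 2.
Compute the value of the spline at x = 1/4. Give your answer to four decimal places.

Put σ_i = g'' at the i-th knot. Here h = (1, 1) and Δ = (9, -8), so the interior equations h_(i-1)·σ_(i-1) + 2(h_(i-1)+h_i)·σ_i + h_i·σ_(i+1) = 6(Δ_i − Δ_(i-1)) read
  1·σ_0 + 4·σ_1 + 1·σ_2 = 6(Δ_1 - Δ_0) = -102
Clamped end conditions give two more equations: 2h_0·σ_0 + h_0·σ_1 = 6(Δ_0 - g'(0)) = 24 and h_1·σ_1 + 2h_1·σ_2 = 6(g'(2) - Δ_1) = 60.
Solving: σ_0 = 36, σ_1 = -48, σ_2 = 54.
On [0, 1], g(x) = 0 + 5·x + 18·x² - 14·x³.
With x = 1/4: g(1/4) = 69/32.

2.1563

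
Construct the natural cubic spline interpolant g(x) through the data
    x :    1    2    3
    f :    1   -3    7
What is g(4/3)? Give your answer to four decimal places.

With σ_i denoting the second derivative at x_i, h_i = 1, 1, and Δ_i = (y_(i+1) − y_i)/h_i = -4, 10:
  1·σ_0 + 4·σ_1 + 1·σ_2 = 6(Δ_1 - Δ_0) = 84
Natural end conditions: σ_0 = σ_2 = 0.
Forward elimination and back-substitution give σ_0 = 0, σ_1 = 21, σ_2 = 0.
On [1, 2], g(x) = 1 - 15/2·(x - 1) + 0·(x - 1)² + 7/2·(x - 1)³.
With (x - 1) = 1/3: g(4/3) = -37/27.

-1.3704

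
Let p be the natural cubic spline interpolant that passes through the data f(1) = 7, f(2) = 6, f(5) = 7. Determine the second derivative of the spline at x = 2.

1

Let M_i = p''(x_i). Step sizes h_i = 1, 3; slopes of the chords Δ_i = (y_(i+1) - y_i)/h_i = -1, 1/3.
  1·M_0 + 8·M_1 + 3·M_2 = 6(Δ_1 - Δ_0) = 8
Natural end conditions: M_0 = M_2 = 0.
Solving: M_0 = 0, M_1 = 1, M_2 = 0.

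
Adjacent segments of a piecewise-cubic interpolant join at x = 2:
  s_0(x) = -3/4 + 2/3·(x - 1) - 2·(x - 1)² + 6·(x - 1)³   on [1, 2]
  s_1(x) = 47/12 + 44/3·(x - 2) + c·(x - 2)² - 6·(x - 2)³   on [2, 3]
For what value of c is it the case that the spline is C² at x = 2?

s_0''(x) = -4 + 36·(x - 1), so s_0''(2) = 32. On the right, s_1''(2) = 2c, so c = 16.

16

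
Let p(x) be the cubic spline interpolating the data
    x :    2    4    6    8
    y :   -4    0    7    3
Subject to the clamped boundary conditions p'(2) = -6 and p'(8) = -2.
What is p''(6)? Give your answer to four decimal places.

-4.4667

Let M_i = p''(x_i). Step sizes h_i = 2, 2, 2; slopes of the chords Δ_i = (y_(i+1) - y_i)/h_i = 2, 7/2, -2.
  2·M_0 + 8·M_1 + 2·M_2 = 6(Δ_1 - Δ_0) = 9
  2·M_1 + 8·M_2 + 2·M_3 = 6(Δ_2 - Δ_1) = -33
Clamped end conditions give two more equations: 2h_0·M_0 + h_0·M_1 = 6(Δ_0 - p'(2)) = 48 and h_2·M_2 + 2h_2·M_3 = 6(p'(8) - Δ_2) = 0.
Forward elimination and back-substitution give M_0 = 373/30, M_1 = -13/15, M_2 = -67/15, M_3 = 67/30.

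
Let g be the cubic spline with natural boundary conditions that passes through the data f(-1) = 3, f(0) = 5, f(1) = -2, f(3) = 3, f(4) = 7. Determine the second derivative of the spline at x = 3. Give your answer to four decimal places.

Let M_i = g''(x_i). Step sizes h_i = 1, 1, 2, 1; slopes of the chords Δ_i = (y_(i+1) - y_i)/h_i = 2, -7, 5/2, 4.
  1·M_0 + 4·M_1 + 1·M_2 = 6(Δ_1 - Δ_0) = -54
  1·M_1 + 6·M_2 + 2·M_3 = 6(Δ_2 - Δ_1) = 57
  2·M_2 + 6·M_3 + 1·M_4 = 6(Δ_3 - Δ_2) = 9
Natural end conditions: M_0 = M_4 = 0.
Solving: M_0 = 0, M_1 = -1026/61, M_2 = 810/61, M_3 = -357/122, M_4 = 0.

-2.9262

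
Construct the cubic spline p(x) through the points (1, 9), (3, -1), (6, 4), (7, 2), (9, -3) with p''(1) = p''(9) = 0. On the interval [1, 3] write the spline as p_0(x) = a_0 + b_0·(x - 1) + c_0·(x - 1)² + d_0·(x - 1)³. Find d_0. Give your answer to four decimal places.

0.4541

Put M_i = p'' at the i-th knot. Here h = (2, 3, 1, 2) and Δ = (-5, 5/3, -2, -5/2), so the interior equations h_(i-1)·M_(i-1) + 2(h_(i-1)+h_i)·M_i + h_i·M_(i+1) = 6(Δ_i − Δ_(i-1)) read
  2·M_0 + 10·M_1 + 3·M_2 = 6(Δ_1 - Δ_0) = 40
  3·M_1 + 8·M_2 + 1·M_3 = 6(Δ_2 - Δ_1) = -22
  1·M_2 + 6·M_3 + 2·M_4 = 6(Δ_3 - Δ_2) = -3
Natural end conditions: M_0 = M_4 = 0.
Forward elimination and back-substitution give M_0 = 0, M_1 = 2267/416, M_2 = -1005/208, M_3 = 127/416, M_4 = 0.
On [1, 3], with p_0(x) = a_0 + b_0·(x - 1) + c_0·(x - 1)² + d_0·(x - 1)³: c_0 = M_0/2 = 0, d_0 = (M_1 - M_0)/(6h_0) = 2267/4992, b_0 = Δ_0 - h_0(2M_0 + M_1)/6 = -8507/1248.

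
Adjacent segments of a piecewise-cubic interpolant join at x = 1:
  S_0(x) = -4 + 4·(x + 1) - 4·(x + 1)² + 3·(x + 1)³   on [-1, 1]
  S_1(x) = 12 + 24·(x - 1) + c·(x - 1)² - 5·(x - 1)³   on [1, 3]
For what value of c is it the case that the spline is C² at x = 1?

S_0''(x) = -8 + 18·(x + 1), so S_0''(1) = 28. On the right, S_1''(1) = 2c, so c = 14.

14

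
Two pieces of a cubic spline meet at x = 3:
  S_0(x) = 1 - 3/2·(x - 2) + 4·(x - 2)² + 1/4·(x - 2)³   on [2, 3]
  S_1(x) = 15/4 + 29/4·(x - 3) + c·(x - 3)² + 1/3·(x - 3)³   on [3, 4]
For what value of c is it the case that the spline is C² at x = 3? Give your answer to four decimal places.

4.7500

S_0''(x) = 8 + 3/2·(x - 2), so S_0''(3) = 19/2. On the right, S_1''(3) = 2c, so c = 19/4.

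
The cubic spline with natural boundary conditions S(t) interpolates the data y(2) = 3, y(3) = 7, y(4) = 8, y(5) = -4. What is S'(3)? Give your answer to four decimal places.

4.1333

With σ_i denoting the second derivative at x_i, h_i = 1, 1, 1, and Δ_i = (y_(i+1) − y_i)/h_i = 4, 1, -12:
  1·σ_0 + 4·σ_1 + 1·σ_2 = 6(Δ_1 - Δ_0) = -18
  1·σ_1 + 4·σ_2 + 1·σ_3 = 6(Δ_2 - Δ_1) = -78
Natural end conditions: σ_0 = σ_3 = 0.
Solving: σ_0 = 0, σ_1 = 2/5, σ_2 = -98/5, σ_3 = 0.
On [3, 4], S'(t) = b_1 + 2c_1·(t - 3) + 3d_1·(t - 3)² with b_1 = Δ_1 - h_1(2σ_1 + σ_2)/6 = 62/15, c_1 = σ_1/2 = 1/5, d_1 = (σ_2 - σ_1)/(6h_1) = -10/3. So S'(3) = 62/15.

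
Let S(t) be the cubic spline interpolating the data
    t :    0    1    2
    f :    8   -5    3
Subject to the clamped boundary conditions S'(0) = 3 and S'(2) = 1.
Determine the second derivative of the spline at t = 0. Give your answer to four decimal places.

With m_i denoting the second derivative at x_i, h_i = 1, 1, and Δ_i = (y_(i+1) − y_i)/h_i = -13, 8:
  1·m_0 + 4·m_1 + 1·m_2 = 6(Δ_1 - Δ_0) = 126
Clamped end conditions give two more equations: 2h_0·m_0 + h_0·m_1 = 6(Δ_0 - S'(0)) = -96 and h_1·m_1 + 2h_1·m_2 = 6(S'(2) - Δ_1) = -42.
Forward elimination and back-substitution give m_0 = -161/2, m_1 = 65, m_2 = -107/2.

-80.5000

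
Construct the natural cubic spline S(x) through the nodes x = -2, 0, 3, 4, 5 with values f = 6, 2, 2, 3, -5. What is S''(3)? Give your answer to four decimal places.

Put M_i = S'' at the i-th knot. Here h = (2, 3, 1, 1) and Δ = (-2, 0, 1, -8), so the interior equations h_(i-1)·M_(i-1) + 2(h_(i-1)+h_i)·M_i + h_i·M_(i+1) = 6(Δ_i − Δ_(i-1)) read
  2·M_0 + 10·M_1 + 3·M_2 = 6(Δ_1 - Δ_0) = 12
  3·M_1 + 8·M_2 + 1·M_3 = 6(Δ_2 - Δ_1) = 6
  1·M_2 + 4·M_3 + 1·M_4 = 6(Δ_3 - Δ_2) = -54
Natural end conditions: M_0 = M_4 = 0.
Hence M_0 = 0, M_1 = 69/137, M_2 = 318/137, M_3 = -1929/137, M_4 = 0.

2.3212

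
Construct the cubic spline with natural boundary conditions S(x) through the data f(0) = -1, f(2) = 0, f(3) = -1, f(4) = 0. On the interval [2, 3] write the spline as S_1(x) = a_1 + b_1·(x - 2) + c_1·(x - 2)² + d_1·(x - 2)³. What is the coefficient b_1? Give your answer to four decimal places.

-0.8913

With σ_i denoting the second derivative at x_i, h_i = 2, 1, 1, and Δ_i = (y_(i+1) − y_i)/h_i = 1/2, -1, 1:
  2·σ_0 + 6·σ_1 + 1·σ_2 = 6(Δ_1 - Δ_0) = -9
  1·σ_1 + 4·σ_2 + 1·σ_3 = 6(Δ_2 - Δ_1) = 12
Natural end conditions: σ_0 = σ_3 = 0.
Solving: σ_0 = 0, σ_1 = -48/23, σ_2 = 81/23, σ_3 = 0.
On [2, 3], with S_1(x) = a_1 + b_1·(x - 2) + c_1·(x - 2)² + d_1·(x - 2)³: c_1 = σ_1/2 = -24/23, d_1 = (σ_2 - σ_1)/(6h_1) = 43/46, b_1 = Δ_1 - h_1(2σ_1 + σ_2)/6 = -41/46.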